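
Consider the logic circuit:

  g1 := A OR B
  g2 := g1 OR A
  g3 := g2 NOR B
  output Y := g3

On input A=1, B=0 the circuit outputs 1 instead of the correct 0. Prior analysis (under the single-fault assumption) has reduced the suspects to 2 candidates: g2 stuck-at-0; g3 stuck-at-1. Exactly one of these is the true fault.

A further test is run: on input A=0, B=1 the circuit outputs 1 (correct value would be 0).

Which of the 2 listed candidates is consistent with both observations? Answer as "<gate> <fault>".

Evaluate each candidate on input A=0, B=1:
  g2 stuck-at-0: g1=1, g2=0 [stuck-at-0], g3=0 → 0 — eliminated
  g3 stuck-at-1: g1=1, g2=1, g3=1 [stuck-at-1] → 1 — matches
Only g3 stuck-at-1 reproduces the observed 1.

g3 stuck-at-1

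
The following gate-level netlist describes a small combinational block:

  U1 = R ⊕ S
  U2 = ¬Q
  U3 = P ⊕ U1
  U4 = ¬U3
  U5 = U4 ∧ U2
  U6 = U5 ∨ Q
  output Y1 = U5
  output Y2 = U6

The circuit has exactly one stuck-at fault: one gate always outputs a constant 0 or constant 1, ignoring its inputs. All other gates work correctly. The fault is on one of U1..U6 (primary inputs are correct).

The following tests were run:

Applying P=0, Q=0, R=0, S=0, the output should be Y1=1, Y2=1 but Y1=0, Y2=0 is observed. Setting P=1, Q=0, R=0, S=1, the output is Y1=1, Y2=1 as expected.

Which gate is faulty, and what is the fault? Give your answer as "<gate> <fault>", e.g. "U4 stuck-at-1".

Fault-free values for test 1 (P=0, Q=0, R=0, S=0): U1=0, U2=1, U3=0, U4=1, U5=1, U6=1, giving Y1=1, Y2=1. Observed Y1=0, Y2=0.
Test 1: faults giving observed Y1=0, Y2=0 are {U1 stuck-at-1, U2 stuck-at-0, U3 stuck-at-1, U4 stuck-at-0, U5 stuck-at-0}.
Test 2 (P=1, Q=0, R=0, S=1): fault-free U1=1, U2=1, U3=0, U4=1, U5=1, U6=1 → Y1=1, Y2=1; observed Y1=1, Y2=1. Eliminates U2 stuck-at-0, U3 stuck-at-1, U4 stuck-at-0, U5 stuck-at-0.
Only U1 stuck-at-1 is consistent with every test.

U1 stuck-at-1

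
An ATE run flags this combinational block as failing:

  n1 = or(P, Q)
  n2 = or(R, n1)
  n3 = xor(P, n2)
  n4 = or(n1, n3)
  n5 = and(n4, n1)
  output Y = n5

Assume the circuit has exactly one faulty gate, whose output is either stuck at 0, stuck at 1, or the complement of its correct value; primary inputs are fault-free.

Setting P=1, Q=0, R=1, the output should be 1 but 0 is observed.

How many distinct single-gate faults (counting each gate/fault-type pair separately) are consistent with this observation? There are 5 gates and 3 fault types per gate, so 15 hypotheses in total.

Fault-free: n1=1, n2=1, n3=0, n4=1, n5=1 → 1. Observed 0.
  n1: stuck-at-0, inverted output ✓; others ✗
  n2: none of the 3 fault types match ✗
  n3: none of the 3 fault types match ✗
  n4: stuck-at-0, inverted output ✓; others ✗
  n5: stuck-at-0, inverted output ✓; others ✗
Consistent faults: {n1 stuck-at-0, n1 inverted output, n4 stuck-at-0, n4 inverted output, n5 stuck-at-0, n5 inverted output} — 6 in all.

6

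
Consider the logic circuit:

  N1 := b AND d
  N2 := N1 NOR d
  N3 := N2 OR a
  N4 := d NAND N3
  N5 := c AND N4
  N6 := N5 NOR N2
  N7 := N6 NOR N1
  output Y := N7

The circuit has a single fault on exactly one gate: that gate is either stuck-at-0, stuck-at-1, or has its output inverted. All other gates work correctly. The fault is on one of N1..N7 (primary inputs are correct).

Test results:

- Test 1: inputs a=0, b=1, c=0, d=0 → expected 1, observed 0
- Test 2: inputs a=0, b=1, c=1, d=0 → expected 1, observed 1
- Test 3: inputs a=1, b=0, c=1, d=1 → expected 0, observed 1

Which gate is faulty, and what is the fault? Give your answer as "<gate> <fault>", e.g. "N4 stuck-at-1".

N2 inverted output

Fault-free values for test 1 (a=0, b=1, c=0, d=0): N1=0, N2=1, N3=1, N4=1, N5=0, N6=0, N7=1, giving Y=1. Observed 0.
Test 1: faults giving observed 0 are {N1 stuck-at-1, N1 inverted output, N2 stuck-at-0, N2 inverted output, N6 stuck-at-1, N6 inverted output, N7 stuck-at-0, N7 inverted output}.
Test 2 (a=0, b=1, c=1, d=0): fault-free N1=0, N2=1, N3=1, N4=1, N5=1, N6=0, N7=1 → 1; observed 1. Eliminates N1 stuck-at-1, N1 inverted output, N6 stuck-at-1, N6 inverted output, N7 stuck-at-0, N7 inverted output.
Test 3 (a=1, b=0, c=1, d=1): fault-free N1=0, N2=0, N3=1, N4=0, N5=0, N6=1, N7=0 → 0; observed 1. Eliminates N2 stuck-at-0.
Only N2 inverted output is consistent with every test.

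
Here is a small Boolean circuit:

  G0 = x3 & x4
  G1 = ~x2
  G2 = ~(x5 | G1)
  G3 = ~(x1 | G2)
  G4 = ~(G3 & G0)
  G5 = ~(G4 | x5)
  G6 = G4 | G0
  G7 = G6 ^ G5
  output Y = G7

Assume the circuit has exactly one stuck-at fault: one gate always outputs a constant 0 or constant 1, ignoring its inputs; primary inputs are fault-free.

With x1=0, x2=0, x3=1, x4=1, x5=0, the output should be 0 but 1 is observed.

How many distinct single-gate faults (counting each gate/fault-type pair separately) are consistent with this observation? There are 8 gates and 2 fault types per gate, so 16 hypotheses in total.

8

Fault-free: G0=1, G1=1, G2=0, G3=1, G4=0, G5=1, G6=1, G7=0 → 0. Observed 1.
  G0: stuck-at-0 ✓; others ✗
  G1: stuck-at-0 ✓; others ✗
  G2: stuck-at-1 ✓; others ✗
  G3: stuck-at-0 ✓; others ✗
  G4: stuck-at-1 ✓; others ✗
  G5: stuck-at-0 ✓; others ✗
  G6: stuck-at-0 ✓; others ✗
  G7: stuck-at-1 ✓; others ✗
Consistent faults: {G0 stuck-at-0, G1 stuck-at-0, G2 stuck-at-1, G3 stuck-at-0, G4 stuck-at-1, G5 stuck-at-0, G6 stuck-at-0, G7 stuck-at-1} — 8 in all.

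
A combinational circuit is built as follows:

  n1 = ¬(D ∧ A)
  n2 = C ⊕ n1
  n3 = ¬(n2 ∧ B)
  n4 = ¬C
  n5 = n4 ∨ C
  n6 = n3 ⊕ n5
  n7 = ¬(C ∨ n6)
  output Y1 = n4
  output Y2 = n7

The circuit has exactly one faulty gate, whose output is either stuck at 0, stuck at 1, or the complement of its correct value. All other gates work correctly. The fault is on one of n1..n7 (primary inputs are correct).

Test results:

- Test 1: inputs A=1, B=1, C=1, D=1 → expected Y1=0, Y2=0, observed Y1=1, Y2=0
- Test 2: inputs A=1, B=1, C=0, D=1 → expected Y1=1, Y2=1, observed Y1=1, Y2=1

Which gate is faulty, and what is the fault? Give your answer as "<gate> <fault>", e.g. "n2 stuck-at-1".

n4 stuck-at-1

Fault-free values for test 1 (A=1, B=1, C=1, D=1): n1=0, n2=1, n3=0, n4=0, n5=1, n6=1, n7=0, giving Y1=0, Y2=0. Observed Y1=1, Y2=0.
Test 1: faults giving observed Y1=1, Y2=0 are {n4 stuck-at-1, n4 inverted output}.
Test 2 (A=1, B=1, C=0, D=1): fault-free n1=0, n2=0, n3=1, n4=1, n5=1, n6=0, n7=1 → Y1=1, Y2=1; observed Y1=1, Y2=1. Eliminates n4 inverted output.
Only n4 stuck-at-1 is consistent with every test.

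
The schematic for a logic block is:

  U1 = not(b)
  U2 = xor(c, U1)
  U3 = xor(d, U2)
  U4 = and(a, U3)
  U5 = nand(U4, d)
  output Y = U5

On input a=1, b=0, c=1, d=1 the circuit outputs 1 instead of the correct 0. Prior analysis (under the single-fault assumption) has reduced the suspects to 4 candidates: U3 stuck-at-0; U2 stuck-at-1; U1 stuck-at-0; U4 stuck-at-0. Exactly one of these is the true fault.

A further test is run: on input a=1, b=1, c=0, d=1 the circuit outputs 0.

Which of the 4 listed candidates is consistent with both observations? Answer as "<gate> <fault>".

Evaluate each candidate on input a=1, b=1, c=0, d=1:
  U3 stuck-at-0: U1=0, U2=0, U3=0 [stuck-at-0], U4=0, U5=1 → 1 — eliminated
  U2 stuck-at-1: U1=0, U2=1 [stuck-at-1], U3=0, U4=0, U5=1 → 1 — eliminated
  U1 stuck-at-0: U1=0 [stuck-at-0], U2=0, U3=1, U4=1, U5=0 → 0 — matches
  U4 stuck-at-0: U1=0, U2=0, U3=1, U4=0 [stuck-at-0], U5=1 → 1 — eliminated
Only U1 stuck-at-0 reproduces the observed 0.

U1 stuck-at-0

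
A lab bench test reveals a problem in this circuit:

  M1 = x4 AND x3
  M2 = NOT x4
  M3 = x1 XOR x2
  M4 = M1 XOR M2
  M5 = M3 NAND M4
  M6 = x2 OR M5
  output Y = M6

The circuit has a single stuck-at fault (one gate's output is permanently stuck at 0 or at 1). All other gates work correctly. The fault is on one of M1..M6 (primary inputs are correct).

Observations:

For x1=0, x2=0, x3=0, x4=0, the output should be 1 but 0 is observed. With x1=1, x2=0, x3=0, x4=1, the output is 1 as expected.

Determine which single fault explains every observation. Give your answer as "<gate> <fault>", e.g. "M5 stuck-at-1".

Fault-free values for test 1 (x1=0, x2=0, x3=0, x4=0): M1=0, M2=1, M3=0, M4=1, M5=1, M6=1, giving Y=1. Observed 0.
Test 1: faults giving observed 0 are {M3 stuck-at-1, M5 stuck-at-0, M6 stuck-at-0}.
Test 2 (x1=1, x2=0, x3=0, x4=1): fault-free M1=0, M2=0, M3=1, M4=0, M5=1, M6=1 → 1; observed 1. Eliminates M5 stuck-at-0, M6 stuck-at-0.
Only M3 stuck-at-1 is consistent with every test.

M3 stuck-at-1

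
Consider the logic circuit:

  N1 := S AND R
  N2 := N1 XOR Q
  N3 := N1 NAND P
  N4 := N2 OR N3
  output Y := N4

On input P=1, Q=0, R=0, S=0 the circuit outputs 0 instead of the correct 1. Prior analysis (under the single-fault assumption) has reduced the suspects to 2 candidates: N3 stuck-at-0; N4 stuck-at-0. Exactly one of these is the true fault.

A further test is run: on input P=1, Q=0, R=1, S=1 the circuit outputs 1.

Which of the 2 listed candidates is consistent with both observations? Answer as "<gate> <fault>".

Evaluate each candidate on input P=1, Q=0, R=1, S=1:
  N3 stuck-at-0: N1=1, N2=1, N3=0 [stuck-at-0], N4=1 → 1 — matches
  N4 stuck-at-0: N1=1, N2=1, N3=0, N4=0 [stuck-at-0] → 0 — eliminated
Only N3 stuck-at-0 reproduces the observed 1.

N3 stuck-at-0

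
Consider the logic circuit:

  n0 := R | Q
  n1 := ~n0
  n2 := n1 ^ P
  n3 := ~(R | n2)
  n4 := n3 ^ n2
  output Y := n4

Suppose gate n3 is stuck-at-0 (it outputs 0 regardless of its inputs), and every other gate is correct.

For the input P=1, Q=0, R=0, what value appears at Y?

Propagate with n3 forced: n0=0, n1=1, n2=0, n3=0 [stuck-at-0], n4=0.
So Y = 0. (Without the fault it would be 1.)

0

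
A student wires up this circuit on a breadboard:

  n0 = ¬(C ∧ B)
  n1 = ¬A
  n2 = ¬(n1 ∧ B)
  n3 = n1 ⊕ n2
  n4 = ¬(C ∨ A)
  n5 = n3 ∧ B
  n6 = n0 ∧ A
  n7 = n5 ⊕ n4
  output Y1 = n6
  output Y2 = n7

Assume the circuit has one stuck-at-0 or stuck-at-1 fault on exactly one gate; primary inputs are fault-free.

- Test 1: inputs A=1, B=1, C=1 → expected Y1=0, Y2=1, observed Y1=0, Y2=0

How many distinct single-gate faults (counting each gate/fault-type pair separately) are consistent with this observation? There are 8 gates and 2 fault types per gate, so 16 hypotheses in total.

5

Fault-free: n0=0, n1=0, n2=1, n3=1, n4=0, n5=1, n6=0, n7=1 → Y1=0, Y2=1. Observed Y1=0, Y2=0.
  n0: none of the 2 fault types match ✗
  n1: none of the 2 fault types match ✗
  n2: stuck-at-0 ✓; others ✗
  n3: stuck-at-0 ✓; others ✗
  n4: stuck-at-1 ✓; others ✗
  n5: stuck-at-0 ✓; others ✗
  n6: none of the 2 fault types match ✗
  n7: stuck-at-0 ✓; others ✗
Consistent faults: {n2 stuck-at-0, n3 stuck-at-0, n4 stuck-at-1, n5 stuck-at-0, n7 stuck-at-0} — 5 in all.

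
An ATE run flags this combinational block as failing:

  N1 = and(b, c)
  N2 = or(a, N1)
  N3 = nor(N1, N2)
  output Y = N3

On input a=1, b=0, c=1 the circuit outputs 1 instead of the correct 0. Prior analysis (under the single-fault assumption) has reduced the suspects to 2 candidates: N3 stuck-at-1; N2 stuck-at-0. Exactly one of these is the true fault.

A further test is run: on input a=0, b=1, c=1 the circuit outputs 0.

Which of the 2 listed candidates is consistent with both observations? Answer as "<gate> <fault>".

N2 stuck-at-0

Evaluate each candidate on input a=0, b=1, c=1:
  N3 stuck-at-1: N1=1, N2=1, N3=1 [stuck-at-1] → 1 — eliminated
  N2 stuck-at-0: N1=1, N2=0 [stuck-at-0], N3=0 → 0 — matches
Only N2 stuck-at-0 reproduces the observed 0.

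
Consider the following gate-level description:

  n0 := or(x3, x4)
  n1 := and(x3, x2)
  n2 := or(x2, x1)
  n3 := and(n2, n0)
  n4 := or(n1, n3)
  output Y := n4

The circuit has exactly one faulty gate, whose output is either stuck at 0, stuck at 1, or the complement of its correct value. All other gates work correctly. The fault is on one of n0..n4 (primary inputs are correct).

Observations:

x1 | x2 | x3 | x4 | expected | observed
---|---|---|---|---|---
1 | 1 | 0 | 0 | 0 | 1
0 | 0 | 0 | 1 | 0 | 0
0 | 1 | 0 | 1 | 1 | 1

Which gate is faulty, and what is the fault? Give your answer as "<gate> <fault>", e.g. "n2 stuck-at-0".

n0 stuck-at-1

Fault-free values for test 1 (x1=1, x2=1, x3=0, x4=0): n0=0, n1=0, n2=1, n3=0, n4=0, giving Y=0. Observed 1.
Test 1: faults giving observed 1 are {n0 stuck-at-1, n0 inverted output, n1 stuck-at-1, n1 inverted output, n3 stuck-at-1, n3 inverted output, n4 stuck-at-1, n4 inverted output}.
Test 2 (x1=0, x2=0, x3=0, x4=1): fault-free n0=1, n1=0, n2=0, n3=0, n4=0 → 0; observed 0. Eliminates n1 stuck-at-1, n1 inverted output, n3 stuck-at-1, n3 inverted output, n4 stuck-at-1, n4 inverted output.
Test 3 (x1=0, x2=1, x3=0, x4=1): fault-free n0=1, n1=0, n2=1, n3=1, n4=1 → 1; observed 1. Eliminates n0 inverted output.
Only n0 stuck-at-1 is consistent with every test.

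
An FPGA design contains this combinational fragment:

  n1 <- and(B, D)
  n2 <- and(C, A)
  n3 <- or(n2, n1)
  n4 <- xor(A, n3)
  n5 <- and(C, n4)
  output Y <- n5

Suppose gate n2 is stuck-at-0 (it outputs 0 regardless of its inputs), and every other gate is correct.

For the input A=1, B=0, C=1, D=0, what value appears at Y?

Propagate with n2 forced: n1=0, n2=0 [stuck-at-0], n3=0, n4=1, n5=1.
So Y = 1. (Without the fault it would be 0.)

1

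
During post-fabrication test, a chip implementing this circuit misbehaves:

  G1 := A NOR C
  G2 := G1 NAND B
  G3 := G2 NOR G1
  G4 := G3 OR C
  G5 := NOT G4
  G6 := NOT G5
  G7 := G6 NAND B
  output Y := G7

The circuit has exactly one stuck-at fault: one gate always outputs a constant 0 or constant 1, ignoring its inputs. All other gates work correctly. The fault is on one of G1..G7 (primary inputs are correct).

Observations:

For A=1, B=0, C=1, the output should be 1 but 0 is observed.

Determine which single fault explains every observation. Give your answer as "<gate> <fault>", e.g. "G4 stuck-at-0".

G7 stuck-at-0

Fault-free values for test 1 (A=1, B=0, C=1): G1=0, G2=1, G3=0, G4=1, G5=0, G6=1, G7=1, giving Y=1. Observed 0.
Test 1: faults giving observed 0 are {G7 stuck-at-0}.
Only G7 stuck-at-0 is consistent with every test.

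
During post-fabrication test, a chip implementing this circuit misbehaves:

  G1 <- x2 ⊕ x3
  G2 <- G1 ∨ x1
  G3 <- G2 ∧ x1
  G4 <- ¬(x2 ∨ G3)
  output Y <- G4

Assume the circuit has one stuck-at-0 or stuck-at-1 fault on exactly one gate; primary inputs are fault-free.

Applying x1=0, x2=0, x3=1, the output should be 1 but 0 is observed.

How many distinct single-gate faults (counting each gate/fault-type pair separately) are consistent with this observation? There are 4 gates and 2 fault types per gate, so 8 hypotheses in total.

2

Fault-free: G1=1, G2=1, G3=0, G4=1 → 1. Observed 0.
  G1 stuck-at-0: output 1 ✗
  G1 stuck-at-1: output 1 ✗
  G2 stuck-at-0: output 1 ✗
  G2 stuck-at-1: output 1 ✗
  G3 stuck-at-0: output 1 ✗
  G3 stuck-at-1: output 0 ✓
  G4 stuck-at-0: output 0 ✓
  G4 stuck-at-1: output 1 ✗
Consistent faults: {G3 stuck-at-1, G4 stuck-at-0} — 2 in all.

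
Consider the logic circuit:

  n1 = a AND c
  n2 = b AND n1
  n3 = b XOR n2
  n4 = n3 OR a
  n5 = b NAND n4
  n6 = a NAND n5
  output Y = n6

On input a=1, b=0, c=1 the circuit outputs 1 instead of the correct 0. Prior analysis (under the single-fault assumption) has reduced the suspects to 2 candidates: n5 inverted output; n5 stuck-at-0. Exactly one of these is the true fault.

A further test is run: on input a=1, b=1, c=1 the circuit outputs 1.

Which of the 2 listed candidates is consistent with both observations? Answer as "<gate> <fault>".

Evaluate each candidate on input a=1, b=1, c=1:
  n5 inverted output: n1=1, n2=1, n3=0, n4=1, n5=1 [inverted output], n6=0 → 0 — eliminated
  n5 stuck-at-0: n1=1, n2=1, n3=0, n4=1, n5=0 [stuck-at-0], n6=1 → 1 — matches
Only n5 stuck-at-0 reproduces the observed 1.

n5 stuck-at-0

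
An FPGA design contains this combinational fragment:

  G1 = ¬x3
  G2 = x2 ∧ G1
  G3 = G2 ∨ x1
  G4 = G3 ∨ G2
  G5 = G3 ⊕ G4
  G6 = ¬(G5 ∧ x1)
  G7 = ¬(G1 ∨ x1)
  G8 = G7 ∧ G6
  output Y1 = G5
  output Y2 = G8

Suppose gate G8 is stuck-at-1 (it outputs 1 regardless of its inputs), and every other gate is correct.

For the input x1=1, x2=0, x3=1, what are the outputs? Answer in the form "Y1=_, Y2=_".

Y1=0, Y2=1

Propagate with G8 forced: G1=0, G2=0, G3=1, G4=1, G5=0, G6=1, G7=0, G8=1 [stuck-at-1].
So the outputs are Y1=0, Y2=1. (Without the fault they would be Y1=0, Y2=0.)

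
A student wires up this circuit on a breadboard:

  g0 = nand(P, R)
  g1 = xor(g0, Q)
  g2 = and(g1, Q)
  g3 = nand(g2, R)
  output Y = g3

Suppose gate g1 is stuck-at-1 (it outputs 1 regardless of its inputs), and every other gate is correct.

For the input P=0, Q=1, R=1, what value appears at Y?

Propagate with g1 forced: g0=1, g1=1 [stuck-at-1], g2=1, g3=0.
So Y = 0. (Without the fault it would be 1.)

0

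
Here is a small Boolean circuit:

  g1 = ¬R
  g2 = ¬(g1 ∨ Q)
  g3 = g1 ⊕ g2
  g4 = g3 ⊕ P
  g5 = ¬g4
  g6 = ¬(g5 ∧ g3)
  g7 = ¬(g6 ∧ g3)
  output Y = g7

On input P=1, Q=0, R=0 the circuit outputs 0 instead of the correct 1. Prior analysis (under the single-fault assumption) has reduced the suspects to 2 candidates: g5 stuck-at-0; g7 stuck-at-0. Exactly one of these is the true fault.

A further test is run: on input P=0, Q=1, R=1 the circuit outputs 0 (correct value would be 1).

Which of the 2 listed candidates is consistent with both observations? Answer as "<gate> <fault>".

Evaluate each candidate on input P=0, Q=1, R=1:
  g5 stuck-at-0: g1=0, g2=0, g3=0, g4=0, g5=0 [stuck-at-0], g6=1, g7=1 → 1 — eliminated
  g7 stuck-at-0: g1=0, g2=0, g3=0, g4=0, g5=1, g6=1, g7=0 [stuck-at-0] → 0 — matches
Only g7 stuck-at-0 reproduces the observed 0.

g7 stuck-at-0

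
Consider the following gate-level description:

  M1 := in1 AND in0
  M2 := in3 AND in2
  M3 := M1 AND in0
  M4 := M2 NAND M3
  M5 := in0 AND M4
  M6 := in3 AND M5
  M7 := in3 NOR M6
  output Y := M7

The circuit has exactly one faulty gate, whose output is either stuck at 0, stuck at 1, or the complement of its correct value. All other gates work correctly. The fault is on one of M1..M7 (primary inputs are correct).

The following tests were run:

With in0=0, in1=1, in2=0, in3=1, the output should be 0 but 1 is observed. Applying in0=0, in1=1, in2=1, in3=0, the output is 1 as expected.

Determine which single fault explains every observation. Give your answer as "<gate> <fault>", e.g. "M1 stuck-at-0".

Fault-free values for test 1 (in0=0, in1=1, in2=0, in3=1): M1=0, M2=0, M3=0, M4=1, M5=0, M6=0, M7=0, giving Y=0. Observed 1.
Test 1: faults giving observed 1 are {M7 stuck-at-1, M7 inverted output}.
Test 2 (in0=0, in1=1, in2=1, in3=0): fault-free M1=0, M2=0, M3=0, M4=1, M5=0, M6=0, M7=1 → 1; observed 1. Eliminates M7 inverted output.
Only M7 stuck-at-1 is consistent with every test.

M7 stuck-at-1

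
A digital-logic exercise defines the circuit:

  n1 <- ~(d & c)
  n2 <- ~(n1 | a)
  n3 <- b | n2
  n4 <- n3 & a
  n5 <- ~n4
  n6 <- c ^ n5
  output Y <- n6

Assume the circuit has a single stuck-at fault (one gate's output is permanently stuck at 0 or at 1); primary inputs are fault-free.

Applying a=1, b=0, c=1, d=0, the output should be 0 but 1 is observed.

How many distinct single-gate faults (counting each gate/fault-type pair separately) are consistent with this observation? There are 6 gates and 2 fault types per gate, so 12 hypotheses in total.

Fault-free: n1=1, n2=0, n3=0, n4=0, n5=1, n6=0 → 0. Observed 1.
  n1 stuck-at-0: output 0 ✗
  n1 stuck-at-1: output 0 ✗
  n2 stuck-at-0: output 0 ✗
  n2 stuck-at-1: output 1 ✓
  n3 stuck-at-0: output 0 ✗
  n3 stuck-at-1: output 1 ✓
  n4 stuck-at-0: output 0 ✗
  n4 stuck-at-1: output 1 ✓
  n5 stuck-at-0: output 1 ✓
  n5 stuck-at-1: output 0 ✗
  n6 stuck-at-0: output 0 ✗
  n6 stuck-at-1: output 1 ✓
Consistent faults: {n2 stuck-at-1, n3 stuck-at-1, n4 stuck-at-1, n5 stuck-at-0, n6 stuck-at-1} — 5 in all.

5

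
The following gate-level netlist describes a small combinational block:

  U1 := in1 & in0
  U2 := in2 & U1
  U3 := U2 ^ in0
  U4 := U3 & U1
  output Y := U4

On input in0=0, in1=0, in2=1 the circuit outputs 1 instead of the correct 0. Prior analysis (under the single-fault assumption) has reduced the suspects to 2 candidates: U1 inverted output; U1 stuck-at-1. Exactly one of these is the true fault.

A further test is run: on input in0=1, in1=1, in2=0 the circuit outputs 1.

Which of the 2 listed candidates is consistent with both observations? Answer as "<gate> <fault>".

U1 stuck-at-1

Evaluate each candidate on input in0=1, in1=1, in2=0:
  U1 inverted output: U1=0 [inverted output], U2=0, U3=1, U4=0 → 0 — eliminated
  U1 stuck-at-1: U1=1 [stuck-at-1], U2=0, U3=1, U4=1 → 1 — matches
Only U1 stuck-at-1 reproduces the observed 1.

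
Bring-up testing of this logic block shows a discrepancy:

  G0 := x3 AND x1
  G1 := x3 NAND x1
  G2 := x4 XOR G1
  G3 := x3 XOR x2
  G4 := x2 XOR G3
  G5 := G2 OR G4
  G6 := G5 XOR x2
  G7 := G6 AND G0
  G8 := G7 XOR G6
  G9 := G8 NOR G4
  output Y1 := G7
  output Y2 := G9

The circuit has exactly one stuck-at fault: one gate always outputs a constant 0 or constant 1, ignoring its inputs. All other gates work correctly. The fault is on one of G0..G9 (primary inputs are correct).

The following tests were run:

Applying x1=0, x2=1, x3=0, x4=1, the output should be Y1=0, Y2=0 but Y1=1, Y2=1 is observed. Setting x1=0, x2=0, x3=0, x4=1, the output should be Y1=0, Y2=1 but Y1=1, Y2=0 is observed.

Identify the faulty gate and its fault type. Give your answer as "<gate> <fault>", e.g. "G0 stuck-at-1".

G7 stuck-at-1

Fault-free values for test 1 (x1=0, x2=1, x3=0, x4=1): G0=0, G1=1, G2=0, G3=1, G4=0, G5=0, G6=1, G7=0, G8=1, G9=0, giving Y1=0, Y2=0. Observed Y1=1, Y2=1.
Test 1: faults giving observed Y1=1, Y2=1 are {G0 stuck-at-1, G7 stuck-at-1}.
Test 2 (x1=0, x2=0, x3=0, x4=1): fault-free G0=0, G1=1, G2=0, G3=0, G4=0, G5=0, G6=0, G7=0, G8=0, G9=1 → Y1=0, Y2=1; observed Y1=1, Y2=0. Eliminates G0 stuck-at-1.
Only G7 stuck-at-1 is consistent with every test.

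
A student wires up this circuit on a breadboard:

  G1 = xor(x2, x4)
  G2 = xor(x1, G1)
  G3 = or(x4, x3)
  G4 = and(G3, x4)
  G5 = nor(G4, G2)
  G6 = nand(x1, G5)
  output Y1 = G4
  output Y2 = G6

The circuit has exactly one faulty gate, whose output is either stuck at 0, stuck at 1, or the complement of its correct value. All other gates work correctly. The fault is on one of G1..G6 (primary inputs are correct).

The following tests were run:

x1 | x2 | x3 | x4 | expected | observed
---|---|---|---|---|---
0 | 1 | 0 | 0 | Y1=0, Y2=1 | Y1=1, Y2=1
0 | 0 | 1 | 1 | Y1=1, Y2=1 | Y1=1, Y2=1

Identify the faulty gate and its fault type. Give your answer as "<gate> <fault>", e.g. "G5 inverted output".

Fault-free values for test 1 (x1=0, x2=1, x3=0, x4=0): G1=1, G2=1, G3=0, G4=0, G5=0, G6=1, giving Y1=0, Y2=1. Observed Y1=1, Y2=1.
Test 1: faults giving observed Y1=1, Y2=1 are {G4 stuck-at-1, G4 inverted output}.
Test 2 (x1=0, x2=0, x3=1, x4=1): fault-free G1=1, G2=1, G3=1, G4=1, G5=0, G6=1 → Y1=1, Y2=1; observed Y1=1, Y2=1. Eliminates G4 inverted output.
Only G4 stuck-at-1 is consistent with every test.

G4 stuck-at-1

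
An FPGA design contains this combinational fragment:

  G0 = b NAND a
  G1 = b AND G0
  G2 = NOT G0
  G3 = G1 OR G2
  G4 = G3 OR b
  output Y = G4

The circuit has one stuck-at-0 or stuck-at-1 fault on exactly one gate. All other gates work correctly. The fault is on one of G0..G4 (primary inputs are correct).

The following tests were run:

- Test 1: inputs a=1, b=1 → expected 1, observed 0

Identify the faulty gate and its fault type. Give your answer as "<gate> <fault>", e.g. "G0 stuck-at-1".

Fault-free values for test 1 (a=1, b=1): G0=0, G1=0, G2=1, G3=1, G4=1, giving Y=1. Observed 0.
Test 1: faults giving observed 0 are {G4 stuck-at-0}.
Only G4 stuck-at-0 is consistent with every test.

G4 stuck-at-0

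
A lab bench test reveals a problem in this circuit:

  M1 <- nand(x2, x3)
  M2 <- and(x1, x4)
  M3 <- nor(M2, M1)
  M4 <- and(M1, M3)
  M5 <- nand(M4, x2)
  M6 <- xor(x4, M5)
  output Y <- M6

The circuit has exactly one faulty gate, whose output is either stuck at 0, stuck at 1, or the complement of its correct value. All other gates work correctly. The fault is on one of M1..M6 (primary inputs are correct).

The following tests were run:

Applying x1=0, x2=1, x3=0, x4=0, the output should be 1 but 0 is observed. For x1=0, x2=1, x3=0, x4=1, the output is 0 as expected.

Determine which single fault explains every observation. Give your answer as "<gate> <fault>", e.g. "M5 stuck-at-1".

Fault-free values for test 1 (x1=0, x2=1, x3=0, x4=0): M1=1, M2=0, M3=0, M4=0, M5=1, M6=1, giving Y=1. Observed 0.
Test 1: faults giving observed 0 are {M3 stuck-at-1, M3 inverted output, M4 stuck-at-1, M4 inverted output, M5 stuck-at-0, M5 inverted output, M6 stuck-at-0, M6 inverted output}.
Test 2 (x1=0, x2=1, x3=0, x4=1): fault-free M1=1, M2=0, M3=0, M4=0, M5=1, M6=0 → 0; observed 0. Eliminates M3 stuck-at-1, M3 inverted output, M4 stuck-at-1, M4 inverted output, M5 stuck-at-0, M5 inverted output, M6 inverted output.
Only M6 stuck-at-0 is consistent with every test.

M6 stuck-at-0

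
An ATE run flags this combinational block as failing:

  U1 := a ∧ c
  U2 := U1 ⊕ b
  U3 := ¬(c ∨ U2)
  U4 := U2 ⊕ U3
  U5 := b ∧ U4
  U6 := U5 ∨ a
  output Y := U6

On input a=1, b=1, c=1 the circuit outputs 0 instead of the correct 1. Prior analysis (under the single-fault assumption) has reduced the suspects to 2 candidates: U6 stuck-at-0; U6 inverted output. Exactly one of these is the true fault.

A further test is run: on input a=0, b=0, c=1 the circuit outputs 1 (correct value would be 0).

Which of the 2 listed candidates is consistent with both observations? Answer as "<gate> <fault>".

Evaluate each candidate on input a=0, b=0, c=1:
  U6 stuck-at-0: U1=0, U2=0, U3=0, U4=0, U5=0, U6=0 [stuck-at-0] → 0 — eliminated
  U6 inverted output: U1=0, U2=0, U3=0, U4=0, U5=0, U6=1 [inverted output] → 1 — matches
Only U6 inverted output reproduces the observed 1.

U6 inverted output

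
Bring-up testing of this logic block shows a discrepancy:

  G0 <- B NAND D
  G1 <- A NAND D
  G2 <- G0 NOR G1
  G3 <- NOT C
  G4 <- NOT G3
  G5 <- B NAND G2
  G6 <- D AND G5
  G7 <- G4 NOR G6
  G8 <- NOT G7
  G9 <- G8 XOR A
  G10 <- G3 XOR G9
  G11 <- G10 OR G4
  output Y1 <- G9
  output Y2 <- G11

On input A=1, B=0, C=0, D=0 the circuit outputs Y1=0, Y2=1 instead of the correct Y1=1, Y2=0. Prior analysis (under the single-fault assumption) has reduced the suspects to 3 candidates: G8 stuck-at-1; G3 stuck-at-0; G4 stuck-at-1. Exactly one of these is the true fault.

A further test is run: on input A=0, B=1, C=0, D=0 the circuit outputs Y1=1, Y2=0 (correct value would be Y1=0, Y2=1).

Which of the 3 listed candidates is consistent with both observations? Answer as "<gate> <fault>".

Evaluate each candidate on input A=0, B=1, C=0, D=0:
  G8 stuck-at-1: G0=1, G1=1, G2=0, G3=1, G4=0, G5=1, G6=0, G7=1, G8=1 [stuck-at-1], G9=1, G10=0, G11=0 → Y1=1, Y2=0 — matches
  G3 stuck-at-0: G0=1, G1=1, G2=0, G3=0 [stuck-at-0], G4=1, G5=1, G6=0, G7=0, G8=1, G9=1, G10=1, G11=1 → Y1=1, Y2=1 — eliminated
  G4 stuck-at-1: G0=1, G1=1, G2=0, G3=1, G4=1 [stuck-at-1], G5=1, G6=0, G7=0, G8=1, G9=1, G10=0, G11=1 → Y1=1, Y2=1 — eliminated
Only G8 stuck-at-1 reproduces the observed Y1=1, Y2=0.

G8 stuck-at-1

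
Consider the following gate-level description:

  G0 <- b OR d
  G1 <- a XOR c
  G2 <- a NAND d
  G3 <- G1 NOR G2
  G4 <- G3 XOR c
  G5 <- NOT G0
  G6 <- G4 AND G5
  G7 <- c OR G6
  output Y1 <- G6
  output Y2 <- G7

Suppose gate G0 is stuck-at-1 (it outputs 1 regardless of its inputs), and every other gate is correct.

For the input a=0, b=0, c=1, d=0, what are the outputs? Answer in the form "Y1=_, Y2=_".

Propagate with G0 forced: G0=1 [stuck-at-1], G1=1, G2=1, G3=0, G4=1, G5=0, G6=0, G7=1.
So the outputs are Y1=0, Y2=1. (Without the fault they would be Y1=1, Y2=1.)

Y1=0, Y2=1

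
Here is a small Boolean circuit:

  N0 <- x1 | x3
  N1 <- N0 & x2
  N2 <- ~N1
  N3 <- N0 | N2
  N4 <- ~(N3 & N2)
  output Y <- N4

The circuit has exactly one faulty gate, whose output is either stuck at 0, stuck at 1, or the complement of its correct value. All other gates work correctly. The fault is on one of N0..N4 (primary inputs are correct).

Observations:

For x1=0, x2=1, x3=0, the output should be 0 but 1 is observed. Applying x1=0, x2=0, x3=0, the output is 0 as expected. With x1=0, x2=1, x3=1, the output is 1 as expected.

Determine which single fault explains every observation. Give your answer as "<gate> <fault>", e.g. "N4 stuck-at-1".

Fault-free values for test 1 (x1=0, x2=1, x3=0): N0=0, N1=0, N2=1, N3=1, N4=0, giving Y=0. Observed 1.
Test 1: faults giving observed 1 are {N0 stuck-at-1, N0 inverted output, N1 stuck-at-1, N1 inverted output, N2 stuck-at-0, N2 inverted output, N3 stuck-at-0, N3 inverted output, N4 stuck-at-1, N4 inverted output}.
Test 2 (x1=0, x2=0, x3=0): fault-free N0=0, N1=0, N2=1, N3=1, N4=0 → 0; observed 0. Eliminates N1 stuck-at-1, N1 inverted output, N2 stuck-at-0, N2 inverted output, N3 stuck-at-0, N3 inverted output, N4 stuck-at-1, N4 inverted output.
Test 3 (x1=0, x2=1, x3=1): fault-free N0=1, N1=1, N2=0, N3=1, N4=1 → 1; observed 1. Eliminates N0 inverted output.
Only N0 stuck-at-1 is consistent with every test.

N0 stuck-at-1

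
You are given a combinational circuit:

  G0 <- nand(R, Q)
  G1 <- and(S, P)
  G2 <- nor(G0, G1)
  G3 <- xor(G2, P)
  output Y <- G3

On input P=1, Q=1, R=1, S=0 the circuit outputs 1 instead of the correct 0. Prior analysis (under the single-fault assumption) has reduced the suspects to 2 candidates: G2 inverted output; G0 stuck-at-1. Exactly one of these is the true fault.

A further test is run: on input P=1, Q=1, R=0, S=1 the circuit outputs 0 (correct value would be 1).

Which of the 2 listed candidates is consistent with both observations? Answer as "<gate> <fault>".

Evaluate each candidate on input P=1, Q=1, R=0, S=1:
  G2 inverted output: G0=1, G1=1, G2=1 [inverted output], G3=0 → 0 — matches
  G0 stuck-at-1: G0=1 [stuck-at-1], G1=1, G2=0, G3=1 → 1 — eliminated
Only G2 inverted output reproduces the observed 0.

G2 inverted output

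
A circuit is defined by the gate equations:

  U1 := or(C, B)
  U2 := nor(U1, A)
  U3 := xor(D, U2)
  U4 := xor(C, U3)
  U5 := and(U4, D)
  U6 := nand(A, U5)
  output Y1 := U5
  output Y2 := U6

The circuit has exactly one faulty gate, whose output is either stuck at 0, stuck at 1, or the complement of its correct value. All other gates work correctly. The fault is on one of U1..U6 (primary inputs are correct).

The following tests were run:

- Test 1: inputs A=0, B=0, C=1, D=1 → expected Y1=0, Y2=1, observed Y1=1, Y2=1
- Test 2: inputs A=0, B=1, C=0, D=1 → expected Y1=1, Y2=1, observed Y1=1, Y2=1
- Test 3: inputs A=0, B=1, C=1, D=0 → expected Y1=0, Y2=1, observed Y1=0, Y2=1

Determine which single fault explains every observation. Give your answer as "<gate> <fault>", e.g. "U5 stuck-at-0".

Fault-free values for test 1 (A=0, B=0, C=1, D=1): U1=1, U2=0, U3=1, U4=0, U5=0, U6=1, giving Y1=0, Y2=1. Observed Y1=1, Y2=1.
Test 1: faults giving observed Y1=1, Y2=1 are {U1 stuck-at-0, U1 inverted output, U2 stuck-at-1, U2 inverted output, U3 stuck-at-0, U3 inverted output, U4 stuck-at-1, U4 inverted output, U5 stuck-at-1, U5 inverted output}.
Test 2 (A=0, B=1, C=0, D=1): fault-free U1=1, U2=0, U3=1, U4=1, U5=1, U6=1 → Y1=1, Y2=1; observed Y1=1, Y2=1. Eliminates U1 stuck-at-0, U1 inverted output, U2 stuck-at-1, U2 inverted output, U3 stuck-at-0, U3 inverted output, U4 inverted output, U5 inverted output.
Test 3 (A=0, B=1, C=1, D=0): fault-free U1=1, U2=0, U3=0, U4=1, U5=0, U6=1 → Y1=0, Y2=1; observed Y1=0, Y2=1. Eliminates U5 stuck-at-1.
Only U4 stuck-at-1 is consistent with every test.

U4 stuck-at-1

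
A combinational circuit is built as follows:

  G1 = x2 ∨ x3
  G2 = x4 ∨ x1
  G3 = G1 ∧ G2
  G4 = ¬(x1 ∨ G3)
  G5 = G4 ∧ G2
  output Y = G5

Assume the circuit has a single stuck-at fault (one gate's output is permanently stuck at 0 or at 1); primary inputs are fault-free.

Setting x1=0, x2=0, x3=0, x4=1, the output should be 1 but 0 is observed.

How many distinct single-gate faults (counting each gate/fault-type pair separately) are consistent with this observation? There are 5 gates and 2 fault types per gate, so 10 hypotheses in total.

Fault-free: G1=0, G2=1, G3=0, G4=1, G5=1 → 1. Observed 0.
  G1 stuck-at-0: output 1 ✗
  G1 stuck-at-1: output 0 ✓
  G2 stuck-at-0: output 0 ✓
  G2 stuck-at-1: output 1 ✗
  G3 stuck-at-0: output 1 ✗
  G3 stuck-at-1: output 0 ✓
  G4 stuck-at-0: output 0 ✓
  G4 stuck-at-1: output 1 ✗
  G5 stuck-at-0: output 0 ✓
  G5 stuck-at-1: output 1 ✗
Consistent faults: {G1 stuck-at-1, G2 stuck-at-0, G3 stuck-at-1, G4 stuck-at-0, G5 stuck-at-0} — 5 in all.

5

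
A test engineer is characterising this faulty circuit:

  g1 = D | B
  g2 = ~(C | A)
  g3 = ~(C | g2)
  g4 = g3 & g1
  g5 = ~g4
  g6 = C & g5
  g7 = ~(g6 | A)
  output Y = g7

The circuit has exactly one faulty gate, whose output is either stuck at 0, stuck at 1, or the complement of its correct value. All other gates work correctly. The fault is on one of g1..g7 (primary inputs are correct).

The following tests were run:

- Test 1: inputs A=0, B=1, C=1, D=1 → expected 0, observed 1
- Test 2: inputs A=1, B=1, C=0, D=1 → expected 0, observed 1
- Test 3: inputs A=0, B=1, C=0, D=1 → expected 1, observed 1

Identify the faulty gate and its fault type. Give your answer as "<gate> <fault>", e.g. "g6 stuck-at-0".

g7 stuck-at-1

Fault-free values for test 1 (A=0, B=1, C=1, D=1): g1=1, g2=0, g3=0, g4=0, g5=1, g6=1, g7=0, giving Y=0. Observed 1.
Test 1: faults giving observed 1 are {g3 stuck-at-1, g3 inverted output, g4 stuck-at-1, g4 inverted output, g5 stuck-at-0, g5 inverted output, g6 stuck-at-0, g6 inverted output, g7 stuck-at-1, g7 inverted output}.
Test 2 (A=1, B=1, C=0, D=1): fault-free g1=1, g2=0, g3=1, g4=1, g5=0, g6=0, g7=0 → 0; observed 1. Eliminates g3 stuck-at-1, g3 inverted output, g4 stuck-at-1, g4 inverted output, g5 stuck-at-0, g5 inverted output, g6 stuck-at-0, g6 inverted output.
Test 3 (A=0, B=1, C=0, D=1): fault-free g1=1, g2=1, g3=0, g4=0, g5=1, g6=0, g7=1 → 1; observed 1. Eliminates g7 inverted output.
Only g7 stuck-at-1 is consistent with every test.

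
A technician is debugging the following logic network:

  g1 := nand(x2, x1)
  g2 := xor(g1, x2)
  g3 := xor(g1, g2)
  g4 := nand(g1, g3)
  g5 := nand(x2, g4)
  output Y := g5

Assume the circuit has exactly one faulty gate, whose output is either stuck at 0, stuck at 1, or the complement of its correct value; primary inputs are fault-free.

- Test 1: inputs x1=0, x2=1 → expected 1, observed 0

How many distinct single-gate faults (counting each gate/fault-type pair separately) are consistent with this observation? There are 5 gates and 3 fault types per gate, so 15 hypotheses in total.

10

Fault-free: g1=1, g2=0, g3=1, g4=0, g5=1 → 1. Observed 0.
  g1: stuck-at-0, inverted output ✓; others ✗
  g2: stuck-at-1, inverted output ✓; others ✗
  g3: stuck-at-0, inverted output ✓; others ✗
  g4: stuck-at-1, inverted output ✓; others ✗
  g5: stuck-at-0, inverted output ✓; others ✗
Consistent faults: {g1 stuck-at-0, g1 inverted output, g2 stuck-at-1, g2 inverted output, g3 stuck-at-0, g3 inverted output, g4 stuck-at-1, g4 inverted output, g5 stuck-at-0, g5 inverted output} — 10 in all.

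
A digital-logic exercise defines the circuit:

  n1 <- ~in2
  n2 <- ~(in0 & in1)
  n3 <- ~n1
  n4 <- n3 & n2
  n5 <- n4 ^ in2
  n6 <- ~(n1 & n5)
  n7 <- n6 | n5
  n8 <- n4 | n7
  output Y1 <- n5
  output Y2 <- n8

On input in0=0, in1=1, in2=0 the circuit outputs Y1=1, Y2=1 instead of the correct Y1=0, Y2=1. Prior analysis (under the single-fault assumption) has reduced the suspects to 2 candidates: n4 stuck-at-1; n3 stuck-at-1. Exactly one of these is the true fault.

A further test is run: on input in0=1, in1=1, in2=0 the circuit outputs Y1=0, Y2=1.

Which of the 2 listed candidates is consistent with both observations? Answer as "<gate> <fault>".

Evaluate each candidate on input in0=1, in1=1, in2=0:
  n4 stuck-at-1: n1=1, n2=0, n3=0, n4=1 [stuck-at-1], n5=1, n6=0, n7=1, n8=1 → Y1=1, Y2=1 — eliminated
  n3 stuck-at-1: n1=1, n2=0, n3=1 [stuck-at-1], n4=0, n5=0, n6=1, n7=1, n8=1 → Y1=0, Y2=1 — matches
Only n3 stuck-at-1 reproduces the observed Y1=0, Y2=1.

n3 stuck-at-1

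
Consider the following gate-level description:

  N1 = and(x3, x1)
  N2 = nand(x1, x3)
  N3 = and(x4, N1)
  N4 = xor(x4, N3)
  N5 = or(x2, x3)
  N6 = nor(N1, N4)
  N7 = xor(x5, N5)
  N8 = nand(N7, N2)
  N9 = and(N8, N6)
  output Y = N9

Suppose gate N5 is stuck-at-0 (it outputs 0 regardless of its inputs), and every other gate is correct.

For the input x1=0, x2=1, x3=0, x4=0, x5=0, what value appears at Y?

Propagate with N5 forced: N1=0, N2=1, N3=0, N4=0, N5=0 [stuck-at-0], N6=1, N7=0, N8=1, N9=1.
So Y = 1. (Without the fault it would be 0.)

1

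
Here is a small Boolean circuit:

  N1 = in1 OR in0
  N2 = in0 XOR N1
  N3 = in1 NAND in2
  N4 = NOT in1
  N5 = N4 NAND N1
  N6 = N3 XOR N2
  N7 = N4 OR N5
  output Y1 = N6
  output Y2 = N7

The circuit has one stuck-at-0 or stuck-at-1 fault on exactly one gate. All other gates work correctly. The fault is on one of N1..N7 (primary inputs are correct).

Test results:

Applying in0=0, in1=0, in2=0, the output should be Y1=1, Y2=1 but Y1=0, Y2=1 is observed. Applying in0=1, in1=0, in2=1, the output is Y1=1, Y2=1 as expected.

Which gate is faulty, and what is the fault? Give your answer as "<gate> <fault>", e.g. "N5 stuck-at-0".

Fault-free values for test 1 (in0=0, in1=0, in2=0): N1=0, N2=0, N3=1, N4=1, N5=1, N6=1, N7=1, giving Y1=1, Y2=1. Observed Y1=0, Y2=1.
Test 1: faults giving observed Y1=0, Y2=1 are {N1 stuck-at-1, N2 stuck-at-1, N3 stuck-at-0, N6 stuck-at-0}.
Test 2 (in0=1, in1=0, in2=1): fault-free N1=1, N2=0, N3=1, N4=1, N5=0, N6=1, N7=1 → Y1=1, Y2=1; observed Y1=1, Y2=1. Eliminates N2 stuck-at-1, N3 stuck-at-0, N6 stuck-at-0.
Only N1 stuck-at-1 is consistent with every test.

N1 stuck-at-1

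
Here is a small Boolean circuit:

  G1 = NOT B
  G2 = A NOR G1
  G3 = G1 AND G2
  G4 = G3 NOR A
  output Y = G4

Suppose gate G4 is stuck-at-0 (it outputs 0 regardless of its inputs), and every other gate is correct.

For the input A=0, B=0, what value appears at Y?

0

Propagate with G4 forced: G1=1, G2=0, G3=0, G4=0 [stuck-at-0].
So Y = 0. (Without the fault it would be 1.)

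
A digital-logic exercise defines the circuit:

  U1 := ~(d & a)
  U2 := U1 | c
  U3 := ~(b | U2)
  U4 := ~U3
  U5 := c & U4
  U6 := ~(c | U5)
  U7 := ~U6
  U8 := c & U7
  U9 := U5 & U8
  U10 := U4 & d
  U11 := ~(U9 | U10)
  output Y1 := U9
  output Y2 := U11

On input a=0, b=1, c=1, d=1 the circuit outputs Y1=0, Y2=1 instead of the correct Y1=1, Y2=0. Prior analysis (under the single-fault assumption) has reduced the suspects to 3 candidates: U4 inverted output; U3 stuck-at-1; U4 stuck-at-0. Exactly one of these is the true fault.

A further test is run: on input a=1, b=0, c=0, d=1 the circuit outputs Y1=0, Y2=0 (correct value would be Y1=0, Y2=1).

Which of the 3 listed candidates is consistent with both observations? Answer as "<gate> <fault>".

Evaluate each candidate on input a=1, b=0, c=0, d=1:
  U4 inverted output: U1=0, U2=0, U3=1, U4=1 [inverted output], U5=0, U6=1, U7=0, U8=0, U9=0, U10=1, U11=0 → Y1=0, Y2=0 — matches
  U3 stuck-at-1: U1=0, U2=0, U3=1 [stuck-at-1], U4=0, U5=0, U6=1, U7=0, U8=0, U9=0, U10=0, U11=1 → Y1=0, Y2=1 — eliminated
  U4 stuck-at-0: U1=0, U2=0, U3=1, U4=0 [stuck-at-0], U5=0, U6=1, U7=0, U8=0, U9=0, U10=0, U11=1 → Y1=0, Y2=1 — eliminated
Only U4 inverted output reproduces the observed Y1=0, Y2=0.

U4 inverted output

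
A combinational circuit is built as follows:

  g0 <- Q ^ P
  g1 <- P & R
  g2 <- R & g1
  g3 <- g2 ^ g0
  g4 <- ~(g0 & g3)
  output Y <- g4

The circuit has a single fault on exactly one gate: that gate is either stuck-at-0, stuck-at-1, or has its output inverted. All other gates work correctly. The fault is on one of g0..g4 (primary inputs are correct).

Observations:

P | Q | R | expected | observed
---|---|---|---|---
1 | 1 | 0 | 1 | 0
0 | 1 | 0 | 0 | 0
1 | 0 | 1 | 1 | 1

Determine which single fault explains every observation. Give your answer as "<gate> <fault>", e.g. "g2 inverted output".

g0 stuck-at-1

Fault-free values for test 1 (P=1, Q=1, R=0): g0=0, g1=0, g2=0, g3=0, g4=1, giving Y=1. Observed 0.
Test 1: faults giving observed 0 are {g0 stuck-at-1, g0 inverted output, g4 stuck-at-0, g4 inverted output}.
Test 2 (P=0, Q=1, R=0): fault-free g0=1, g1=0, g2=0, g3=1, g4=0 → 0; observed 0. Eliminates g0 inverted output, g4 inverted output.
Test 3 (P=1, Q=0, R=1): fault-free g0=1, g1=1, g2=1, g3=0, g4=1 → 1; observed 1. Eliminates g4 stuck-at-0.
Only g0 stuck-at-1 is consistent with every test.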